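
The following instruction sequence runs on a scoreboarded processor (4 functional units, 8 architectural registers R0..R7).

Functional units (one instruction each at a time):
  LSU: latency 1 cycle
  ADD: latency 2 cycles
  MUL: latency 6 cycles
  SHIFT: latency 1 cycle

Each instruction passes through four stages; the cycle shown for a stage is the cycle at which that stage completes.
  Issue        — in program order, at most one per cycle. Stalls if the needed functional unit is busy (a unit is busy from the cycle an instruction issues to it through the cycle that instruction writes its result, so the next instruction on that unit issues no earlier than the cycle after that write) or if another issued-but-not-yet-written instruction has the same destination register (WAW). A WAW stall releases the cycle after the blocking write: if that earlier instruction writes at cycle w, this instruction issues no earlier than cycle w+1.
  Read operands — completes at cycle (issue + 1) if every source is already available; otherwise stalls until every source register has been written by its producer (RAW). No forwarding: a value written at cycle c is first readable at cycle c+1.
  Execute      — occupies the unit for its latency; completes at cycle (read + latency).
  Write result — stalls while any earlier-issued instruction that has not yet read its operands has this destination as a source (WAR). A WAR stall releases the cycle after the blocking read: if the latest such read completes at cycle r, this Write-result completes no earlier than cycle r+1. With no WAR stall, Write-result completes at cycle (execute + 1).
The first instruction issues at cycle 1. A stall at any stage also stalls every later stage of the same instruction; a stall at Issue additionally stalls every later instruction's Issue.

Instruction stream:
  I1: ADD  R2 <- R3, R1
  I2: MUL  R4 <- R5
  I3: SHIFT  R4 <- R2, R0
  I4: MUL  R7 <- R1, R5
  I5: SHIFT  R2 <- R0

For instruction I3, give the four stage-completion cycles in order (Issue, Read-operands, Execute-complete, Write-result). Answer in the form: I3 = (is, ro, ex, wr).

I3 = (11, 12, 13, 14)

I1  is:1  ro:2  ex:4  wr:5
I2  is:2  ro:3  ex:9  wr:10
I3  is:11  ro:12  ex:13  wr:14  — WAW R4: wait I2 write@10
I4  is:12  ro:13  ex:19  wr:20
I5  is:15  ro:16  ex:17  wr:18  — struct: SHIFT busy until I3 writes@14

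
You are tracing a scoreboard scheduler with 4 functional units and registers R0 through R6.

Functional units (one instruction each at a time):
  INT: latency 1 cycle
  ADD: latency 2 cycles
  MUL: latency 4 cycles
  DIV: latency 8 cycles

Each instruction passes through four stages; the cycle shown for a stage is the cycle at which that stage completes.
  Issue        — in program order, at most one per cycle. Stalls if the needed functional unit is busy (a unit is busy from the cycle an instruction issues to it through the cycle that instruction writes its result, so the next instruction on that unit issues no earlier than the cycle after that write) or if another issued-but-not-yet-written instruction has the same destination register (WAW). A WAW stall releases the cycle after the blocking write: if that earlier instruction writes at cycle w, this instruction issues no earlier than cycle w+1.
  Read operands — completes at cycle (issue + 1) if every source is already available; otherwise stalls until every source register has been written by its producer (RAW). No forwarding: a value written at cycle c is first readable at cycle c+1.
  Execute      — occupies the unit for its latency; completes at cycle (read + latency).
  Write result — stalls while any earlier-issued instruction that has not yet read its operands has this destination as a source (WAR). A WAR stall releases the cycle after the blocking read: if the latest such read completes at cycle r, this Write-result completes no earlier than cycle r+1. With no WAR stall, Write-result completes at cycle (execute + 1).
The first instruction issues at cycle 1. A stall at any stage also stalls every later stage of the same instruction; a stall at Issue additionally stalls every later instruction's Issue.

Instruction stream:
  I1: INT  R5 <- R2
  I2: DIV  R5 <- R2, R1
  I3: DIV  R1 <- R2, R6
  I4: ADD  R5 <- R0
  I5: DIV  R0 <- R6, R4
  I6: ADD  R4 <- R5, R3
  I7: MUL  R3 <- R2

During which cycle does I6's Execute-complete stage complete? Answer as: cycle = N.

I1  is:1  ro:2  ex:3  wr:4
I2  is:5  ro:6  ex:14  wr:15  — WAW R5: wait I1 write@4
I3  is:16  ro:17  ex:25  wr:26  — struct: DIV busy until I2 writes@15
I4  is:17  ro:18  ex:20  wr:21
I5  is:27  ro:28  ex:36  wr:37  — struct: DIV busy until I3 writes@26
I6  is:28  ro:29  ex:31  wr:32
I7  is:29  ro:30  ex:34  wr:35

cycle = 31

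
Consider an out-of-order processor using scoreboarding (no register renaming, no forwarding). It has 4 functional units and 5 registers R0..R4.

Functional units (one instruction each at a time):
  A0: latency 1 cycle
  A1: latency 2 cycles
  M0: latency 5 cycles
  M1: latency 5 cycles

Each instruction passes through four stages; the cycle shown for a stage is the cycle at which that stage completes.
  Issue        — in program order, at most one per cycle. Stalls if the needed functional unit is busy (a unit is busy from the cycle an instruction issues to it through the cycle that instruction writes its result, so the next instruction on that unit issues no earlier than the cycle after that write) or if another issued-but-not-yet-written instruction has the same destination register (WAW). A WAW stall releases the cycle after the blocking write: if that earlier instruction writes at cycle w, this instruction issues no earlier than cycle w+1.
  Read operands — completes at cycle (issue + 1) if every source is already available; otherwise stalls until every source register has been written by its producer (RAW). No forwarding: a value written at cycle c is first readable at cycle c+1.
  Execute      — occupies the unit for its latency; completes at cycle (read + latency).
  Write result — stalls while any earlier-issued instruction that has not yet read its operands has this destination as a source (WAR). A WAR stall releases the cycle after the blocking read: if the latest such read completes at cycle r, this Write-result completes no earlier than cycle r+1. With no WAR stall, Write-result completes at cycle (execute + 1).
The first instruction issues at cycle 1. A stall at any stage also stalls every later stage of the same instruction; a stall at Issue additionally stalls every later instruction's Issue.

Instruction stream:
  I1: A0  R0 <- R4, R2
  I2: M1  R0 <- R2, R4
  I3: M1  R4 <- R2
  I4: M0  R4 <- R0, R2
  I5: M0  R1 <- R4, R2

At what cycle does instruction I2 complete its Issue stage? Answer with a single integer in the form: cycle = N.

cycle = 5

cycle 1: I1 dispatched to A0
cycle 2: I1 operands ready
cycle 3: I1 complete
cycle 4: R0←I1
cycle 5: I2 dispatched to M1
cycle 6: I2 operands ready
cycle 11: I2 complete
cycle 12: R0←I2
cycle 13: I3 dispatched to M1
cycle 14: I3 operands ready
cycle 19: I3 complete
cycle 20: R4←I3
cycle 21: I4 dispatched to M0
cycle 22: I4 operands ready
cycle 27: I4 complete
cycle 28: R4←I4
cycle 29: I5 dispatched to M0
cycle 30: I5 operands ready
cycle 35: I5 complete
cycle 36: R1←I5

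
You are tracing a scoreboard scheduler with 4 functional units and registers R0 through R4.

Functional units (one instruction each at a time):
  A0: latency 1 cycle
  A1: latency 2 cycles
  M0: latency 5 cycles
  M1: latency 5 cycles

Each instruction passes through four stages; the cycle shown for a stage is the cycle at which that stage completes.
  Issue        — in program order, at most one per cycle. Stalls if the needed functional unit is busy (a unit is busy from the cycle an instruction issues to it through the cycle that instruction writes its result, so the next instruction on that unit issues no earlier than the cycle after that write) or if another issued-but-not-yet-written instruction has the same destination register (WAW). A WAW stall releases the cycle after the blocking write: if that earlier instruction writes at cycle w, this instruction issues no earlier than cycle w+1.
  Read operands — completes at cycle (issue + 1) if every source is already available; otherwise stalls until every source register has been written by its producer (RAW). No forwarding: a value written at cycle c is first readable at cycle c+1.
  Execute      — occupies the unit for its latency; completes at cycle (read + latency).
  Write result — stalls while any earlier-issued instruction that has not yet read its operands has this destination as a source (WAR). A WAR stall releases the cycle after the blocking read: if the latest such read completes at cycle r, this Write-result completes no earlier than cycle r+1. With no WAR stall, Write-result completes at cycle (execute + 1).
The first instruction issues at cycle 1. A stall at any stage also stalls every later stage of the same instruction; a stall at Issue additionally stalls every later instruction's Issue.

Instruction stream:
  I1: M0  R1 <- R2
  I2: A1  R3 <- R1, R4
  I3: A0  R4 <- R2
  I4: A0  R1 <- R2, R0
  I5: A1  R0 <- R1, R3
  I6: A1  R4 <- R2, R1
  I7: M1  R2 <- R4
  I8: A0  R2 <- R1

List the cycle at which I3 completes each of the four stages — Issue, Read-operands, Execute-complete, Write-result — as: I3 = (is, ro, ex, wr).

I3 = (3, 4, 5, 10)

  I1 | 1 | 2 | 7 | 8
  I2 | 2 | 9 | 11 | 12   RAW R1: wait I1 write@8
  I3 | 3 | 4 | 5 | 10   WAR R4: wait I2 read@9
  I4 | 11 | 12 | 13 | 14   struct: A0 busy until I3 writes@10
  I5 | 13 | 15 | 17 | 18   struct: A1 busy until I2 writes@12 · RAW R1: wait I4 write@14
  I6 | 19 | 20 | 22 | 23   struct: A1 busy until I5 writes@18
  I7 | 20 | 24 | 29 | 30   RAW R4: wait I6 write@23
  I8 | 31 | 32 | 33 | 34   WAW R2: wait I7 write@30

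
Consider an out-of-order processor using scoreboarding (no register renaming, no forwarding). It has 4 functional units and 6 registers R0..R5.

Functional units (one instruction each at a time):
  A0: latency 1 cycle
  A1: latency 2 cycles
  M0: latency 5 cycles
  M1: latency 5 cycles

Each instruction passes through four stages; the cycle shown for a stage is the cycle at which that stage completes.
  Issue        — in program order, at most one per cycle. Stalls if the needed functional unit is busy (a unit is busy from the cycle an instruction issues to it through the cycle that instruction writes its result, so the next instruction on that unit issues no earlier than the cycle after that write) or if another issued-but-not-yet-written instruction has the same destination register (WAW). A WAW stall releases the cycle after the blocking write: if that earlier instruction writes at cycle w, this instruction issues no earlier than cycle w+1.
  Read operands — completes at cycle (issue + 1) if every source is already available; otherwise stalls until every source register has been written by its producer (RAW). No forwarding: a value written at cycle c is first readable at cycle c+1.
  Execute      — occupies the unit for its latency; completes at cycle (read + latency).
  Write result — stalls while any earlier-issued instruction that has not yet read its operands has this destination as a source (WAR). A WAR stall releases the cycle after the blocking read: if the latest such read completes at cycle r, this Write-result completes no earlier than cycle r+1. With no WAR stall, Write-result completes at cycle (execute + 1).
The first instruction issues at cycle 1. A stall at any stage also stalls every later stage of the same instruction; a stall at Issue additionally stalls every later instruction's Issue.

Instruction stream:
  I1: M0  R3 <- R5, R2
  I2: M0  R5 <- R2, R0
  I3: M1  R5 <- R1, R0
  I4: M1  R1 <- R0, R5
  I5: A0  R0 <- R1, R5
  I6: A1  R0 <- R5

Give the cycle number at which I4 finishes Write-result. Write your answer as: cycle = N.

I1  is:1  ro:2  ex:7  wr:8
I2  is:9  ro:10  ex:15  wr:16  — struct: M0 busy until I1 writes@8
I3  is:17  ro:18  ex:23  wr:24  — WAW R5: wait I2 write@16
I4  is:25  ro:26  ex:31  wr:32  — struct: M1 busy until I3 writes@24
I5  is:26  ro:33  ex:34  wr:35  — RAW R1: wait I4 write@32
I6  is:36  ro:37  ex:39  wr:40  — WAW R0: wait I5 write@35

cycle = 32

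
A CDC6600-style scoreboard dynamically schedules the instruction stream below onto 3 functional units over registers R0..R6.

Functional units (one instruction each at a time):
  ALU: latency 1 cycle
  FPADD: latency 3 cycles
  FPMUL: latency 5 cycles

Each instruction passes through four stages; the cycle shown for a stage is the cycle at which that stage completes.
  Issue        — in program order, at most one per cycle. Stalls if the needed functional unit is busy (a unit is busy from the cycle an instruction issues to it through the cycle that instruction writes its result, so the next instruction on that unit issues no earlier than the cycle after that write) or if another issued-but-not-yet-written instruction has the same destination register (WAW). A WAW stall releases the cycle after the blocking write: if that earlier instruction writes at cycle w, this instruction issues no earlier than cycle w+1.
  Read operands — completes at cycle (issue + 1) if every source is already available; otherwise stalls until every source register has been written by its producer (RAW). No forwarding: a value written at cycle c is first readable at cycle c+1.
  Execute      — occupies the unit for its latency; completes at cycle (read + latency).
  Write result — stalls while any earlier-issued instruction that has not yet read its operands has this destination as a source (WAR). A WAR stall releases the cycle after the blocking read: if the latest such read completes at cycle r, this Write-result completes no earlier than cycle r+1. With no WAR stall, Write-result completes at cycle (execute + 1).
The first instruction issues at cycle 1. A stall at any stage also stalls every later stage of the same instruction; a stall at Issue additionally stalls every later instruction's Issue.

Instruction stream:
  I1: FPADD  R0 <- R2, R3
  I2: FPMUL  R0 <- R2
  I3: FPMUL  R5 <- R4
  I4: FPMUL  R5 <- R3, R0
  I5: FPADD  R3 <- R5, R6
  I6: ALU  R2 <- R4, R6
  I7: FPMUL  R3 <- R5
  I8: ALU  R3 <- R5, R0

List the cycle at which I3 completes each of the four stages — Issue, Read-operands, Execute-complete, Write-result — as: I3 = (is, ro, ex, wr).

I1: IS=1 RO=2 EX=5 WR=6
I2: IS=7 RO=8 EX=13 WR=14  [WAW R0: wait I1 write@6]
I3: IS=15 RO=16 EX=21 WR=22  [struct: FPMUL busy until I2 writes@14]
I4: IS=23 RO=24 EX=29 WR=30  [struct: FPMUL busy until I3 writes@22]
I5: IS=24 RO=31 EX=34 WR=35  [RAW R5: wait I4 write@30]
I6: IS=25 RO=26 EX=27 WR=28
I7: IS=36 RO=37 EX=42 WR=43  [WAW R3: wait I5 write@35]
I8: IS=44 RO=45 EX=46 WR=47  [WAW R3: wait I7 write@43]

I3 = (15, 16, 21, 22)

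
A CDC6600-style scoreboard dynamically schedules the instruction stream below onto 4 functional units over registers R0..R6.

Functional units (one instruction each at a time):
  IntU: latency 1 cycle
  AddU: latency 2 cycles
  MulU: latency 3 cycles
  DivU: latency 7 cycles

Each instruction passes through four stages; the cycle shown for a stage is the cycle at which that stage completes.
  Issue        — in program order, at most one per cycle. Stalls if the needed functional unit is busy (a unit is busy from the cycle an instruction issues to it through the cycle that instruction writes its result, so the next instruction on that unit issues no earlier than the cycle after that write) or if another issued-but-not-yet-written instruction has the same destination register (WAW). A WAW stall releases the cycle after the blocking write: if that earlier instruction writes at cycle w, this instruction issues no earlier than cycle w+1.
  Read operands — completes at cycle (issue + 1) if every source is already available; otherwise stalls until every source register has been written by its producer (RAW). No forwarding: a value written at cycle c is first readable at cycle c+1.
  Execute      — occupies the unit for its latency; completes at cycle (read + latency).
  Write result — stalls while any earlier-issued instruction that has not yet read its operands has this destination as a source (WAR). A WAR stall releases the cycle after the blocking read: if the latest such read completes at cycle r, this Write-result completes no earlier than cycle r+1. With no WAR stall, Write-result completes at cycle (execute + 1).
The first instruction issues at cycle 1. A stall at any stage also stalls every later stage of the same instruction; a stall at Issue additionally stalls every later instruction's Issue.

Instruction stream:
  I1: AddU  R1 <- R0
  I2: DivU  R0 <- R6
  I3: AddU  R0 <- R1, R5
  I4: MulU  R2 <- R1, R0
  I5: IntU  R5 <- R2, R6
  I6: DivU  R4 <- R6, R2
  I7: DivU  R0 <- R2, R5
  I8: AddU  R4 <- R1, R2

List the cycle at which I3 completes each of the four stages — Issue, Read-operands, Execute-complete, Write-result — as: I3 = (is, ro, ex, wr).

I3 = (12, 13, 15, 16)

t=1  I1→AddU
t=2  I1 RO | I2→DivU
t=3  I2 RO
t=4  I1 EX
t=5  I1 WR R1
t=10  I2 EX
t=11  I2 WR R0
t=12  I3→AddU
t=13  I3 RO | I4→MulU
t=14  I5→IntU
t=15  I3 EX | I6→DivU
t=16  I3 WR R0
t=17  I4 RO
t=20  I4 EX
t=21  I4 WR R2
t=22  I5 RO | I6 RO
t=23  I5 EX
t=24  I5 WR R5
t=29  I6 EX
t=30  I6 WR R4
t=31  I7→DivU
t=32  I7 RO | I8→AddU
t=33  I8 RO
t=35  I8 EX
t=36  I8 WR R4
t=39  I7 EX
t=40  I7 WR R0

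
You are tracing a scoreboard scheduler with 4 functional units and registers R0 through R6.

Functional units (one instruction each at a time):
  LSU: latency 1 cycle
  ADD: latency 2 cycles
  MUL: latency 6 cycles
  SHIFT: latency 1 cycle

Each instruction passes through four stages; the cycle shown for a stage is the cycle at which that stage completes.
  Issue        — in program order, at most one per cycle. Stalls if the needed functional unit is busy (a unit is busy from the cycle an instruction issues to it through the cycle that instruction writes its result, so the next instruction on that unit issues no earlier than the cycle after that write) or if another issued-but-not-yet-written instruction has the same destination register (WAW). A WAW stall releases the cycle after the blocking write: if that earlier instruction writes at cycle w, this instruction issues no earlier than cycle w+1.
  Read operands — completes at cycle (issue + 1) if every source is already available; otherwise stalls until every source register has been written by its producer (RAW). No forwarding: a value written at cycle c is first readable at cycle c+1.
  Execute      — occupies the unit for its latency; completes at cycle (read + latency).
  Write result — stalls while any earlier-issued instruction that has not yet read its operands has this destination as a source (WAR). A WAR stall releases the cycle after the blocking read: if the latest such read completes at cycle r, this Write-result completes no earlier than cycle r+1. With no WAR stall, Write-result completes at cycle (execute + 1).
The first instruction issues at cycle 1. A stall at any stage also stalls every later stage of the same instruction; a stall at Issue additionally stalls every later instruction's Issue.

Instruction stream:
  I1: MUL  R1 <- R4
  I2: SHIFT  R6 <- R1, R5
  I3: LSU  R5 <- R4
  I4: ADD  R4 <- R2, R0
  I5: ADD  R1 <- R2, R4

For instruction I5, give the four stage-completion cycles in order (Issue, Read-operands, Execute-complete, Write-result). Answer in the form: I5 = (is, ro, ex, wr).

I5 = (10, 11, 13, 14)

[I1] 1/2/8/9
[I2] 2/10/11/12  (RAW R1: wait I1 write@9)
[I3] 3/4/5/11  (WAR R5: wait I2 read@10)
[I4] 4/5/7/8
[I5] 10/11/13/14  (WAW R1: wait I1 write@9)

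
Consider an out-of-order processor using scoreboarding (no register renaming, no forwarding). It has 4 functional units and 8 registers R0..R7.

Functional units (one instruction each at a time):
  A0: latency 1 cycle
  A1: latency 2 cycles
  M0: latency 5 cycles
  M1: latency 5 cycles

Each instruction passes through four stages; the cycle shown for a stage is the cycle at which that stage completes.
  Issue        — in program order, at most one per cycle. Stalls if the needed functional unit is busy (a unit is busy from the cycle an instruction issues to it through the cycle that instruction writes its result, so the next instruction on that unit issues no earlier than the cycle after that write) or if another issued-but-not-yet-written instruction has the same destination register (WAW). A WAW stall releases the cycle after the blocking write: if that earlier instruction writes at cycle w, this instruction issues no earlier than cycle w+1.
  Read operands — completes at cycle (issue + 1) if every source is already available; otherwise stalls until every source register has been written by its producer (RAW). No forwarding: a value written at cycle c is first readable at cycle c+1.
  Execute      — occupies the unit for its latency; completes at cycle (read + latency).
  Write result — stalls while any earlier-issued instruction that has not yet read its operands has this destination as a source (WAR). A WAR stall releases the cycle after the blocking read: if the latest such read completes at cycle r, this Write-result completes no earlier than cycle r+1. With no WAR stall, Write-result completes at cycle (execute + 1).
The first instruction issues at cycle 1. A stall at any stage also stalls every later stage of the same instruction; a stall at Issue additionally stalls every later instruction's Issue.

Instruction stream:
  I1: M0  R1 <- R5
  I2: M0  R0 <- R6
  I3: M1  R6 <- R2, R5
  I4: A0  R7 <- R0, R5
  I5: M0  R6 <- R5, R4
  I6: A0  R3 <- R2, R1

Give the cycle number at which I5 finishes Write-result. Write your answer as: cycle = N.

[1] issue I1 (M0)
[2] I1 read-ops
[7] I1 finished on M0
[8] I1→R1
[9] issue I2 (M0)
[10] I2 read-ops · issue I3 (M1)
[11] I3 read-ops · issue I4 (A0)
[15] I2 finished on M0
[16] I2→R0 · I3 finished on M1
[17] I3→R6 · I4 read-ops
[18] I4 finished on A0 · issue I5 (M0)
[19] I4→R7 · I5 read-ops
[20] issue I6 (A0)
[21] I6 read-ops
[22] I6 finished on A0
[23] I6→R3
[24] I5 finished on M0
[25] I5→R6

cycle = 25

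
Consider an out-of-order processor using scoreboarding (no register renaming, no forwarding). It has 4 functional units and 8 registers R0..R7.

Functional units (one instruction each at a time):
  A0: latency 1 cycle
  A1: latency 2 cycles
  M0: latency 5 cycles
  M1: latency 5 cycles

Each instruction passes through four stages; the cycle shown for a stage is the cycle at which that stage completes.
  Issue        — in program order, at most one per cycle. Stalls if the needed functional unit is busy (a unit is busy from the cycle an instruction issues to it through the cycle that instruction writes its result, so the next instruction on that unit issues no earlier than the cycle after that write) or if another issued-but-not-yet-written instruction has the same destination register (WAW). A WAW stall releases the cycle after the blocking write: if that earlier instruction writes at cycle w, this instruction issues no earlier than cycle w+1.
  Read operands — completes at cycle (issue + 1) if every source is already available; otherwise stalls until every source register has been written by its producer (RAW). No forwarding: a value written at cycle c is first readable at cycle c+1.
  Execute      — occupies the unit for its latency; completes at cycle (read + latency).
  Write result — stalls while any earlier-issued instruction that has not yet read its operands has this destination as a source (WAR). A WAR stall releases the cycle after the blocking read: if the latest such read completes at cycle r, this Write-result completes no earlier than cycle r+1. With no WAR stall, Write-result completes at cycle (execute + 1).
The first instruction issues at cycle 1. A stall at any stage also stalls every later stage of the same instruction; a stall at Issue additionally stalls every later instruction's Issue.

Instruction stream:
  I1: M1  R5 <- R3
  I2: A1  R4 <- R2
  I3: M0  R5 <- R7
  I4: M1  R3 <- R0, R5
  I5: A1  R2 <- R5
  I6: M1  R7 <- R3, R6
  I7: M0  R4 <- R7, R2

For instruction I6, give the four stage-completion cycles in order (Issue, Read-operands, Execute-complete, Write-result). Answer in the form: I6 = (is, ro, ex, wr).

I6 = (24, 25, 30, 31)

I1  is:1  ro:2  ex:7  wr:8
I2  is:2  ro:3  ex:5  wr:6
I3  is:9  ro:10  ex:15  wr:16  — WAW R5: wait I1 write@8
I4  is:10  ro:17  ex:22  wr:23  — RAW R5: wait I3 write@16
I5  is:11  ro:17  ex:19  wr:20  — RAW R5: wait I3 write@16
I6  is:24  ro:25  ex:30  wr:31  — struct: M1 busy until I4 writes@23
I7  is:25  ro:32  ex:37  wr:38  — RAW R7: wait I6 write@31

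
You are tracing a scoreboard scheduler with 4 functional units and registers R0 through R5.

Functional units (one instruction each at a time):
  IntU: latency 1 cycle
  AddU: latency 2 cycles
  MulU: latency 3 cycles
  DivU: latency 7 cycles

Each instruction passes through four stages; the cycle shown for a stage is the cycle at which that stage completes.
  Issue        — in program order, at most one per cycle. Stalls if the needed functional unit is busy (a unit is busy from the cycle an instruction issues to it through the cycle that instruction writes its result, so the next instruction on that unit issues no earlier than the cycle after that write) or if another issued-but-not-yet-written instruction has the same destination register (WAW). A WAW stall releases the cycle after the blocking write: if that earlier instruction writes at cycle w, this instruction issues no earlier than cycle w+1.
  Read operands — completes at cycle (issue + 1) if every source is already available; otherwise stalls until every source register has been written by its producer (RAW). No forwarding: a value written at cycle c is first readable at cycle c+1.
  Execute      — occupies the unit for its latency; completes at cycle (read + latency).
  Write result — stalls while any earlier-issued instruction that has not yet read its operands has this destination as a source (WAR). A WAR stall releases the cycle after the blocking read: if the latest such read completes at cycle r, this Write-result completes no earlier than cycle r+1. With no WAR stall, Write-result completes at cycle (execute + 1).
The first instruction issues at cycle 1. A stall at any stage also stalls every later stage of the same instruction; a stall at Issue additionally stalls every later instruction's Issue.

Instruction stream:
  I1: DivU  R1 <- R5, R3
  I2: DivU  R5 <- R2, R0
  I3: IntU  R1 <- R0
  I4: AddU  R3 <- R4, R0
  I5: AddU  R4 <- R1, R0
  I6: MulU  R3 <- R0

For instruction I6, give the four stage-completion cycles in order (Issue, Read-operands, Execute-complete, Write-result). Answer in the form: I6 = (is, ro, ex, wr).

I6 = (19, 20, 23, 24)

[I1] 1/2/9/10
[I2] 11/12/19/20  (struct: DivU busy until I1 writes@10)
[I3] 12/13/14/15
[I4] 13/14/16/17
[I5] 18/19/21/22  (struct: AddU busy until I4 writes@17)
[I6] 19/20/23/24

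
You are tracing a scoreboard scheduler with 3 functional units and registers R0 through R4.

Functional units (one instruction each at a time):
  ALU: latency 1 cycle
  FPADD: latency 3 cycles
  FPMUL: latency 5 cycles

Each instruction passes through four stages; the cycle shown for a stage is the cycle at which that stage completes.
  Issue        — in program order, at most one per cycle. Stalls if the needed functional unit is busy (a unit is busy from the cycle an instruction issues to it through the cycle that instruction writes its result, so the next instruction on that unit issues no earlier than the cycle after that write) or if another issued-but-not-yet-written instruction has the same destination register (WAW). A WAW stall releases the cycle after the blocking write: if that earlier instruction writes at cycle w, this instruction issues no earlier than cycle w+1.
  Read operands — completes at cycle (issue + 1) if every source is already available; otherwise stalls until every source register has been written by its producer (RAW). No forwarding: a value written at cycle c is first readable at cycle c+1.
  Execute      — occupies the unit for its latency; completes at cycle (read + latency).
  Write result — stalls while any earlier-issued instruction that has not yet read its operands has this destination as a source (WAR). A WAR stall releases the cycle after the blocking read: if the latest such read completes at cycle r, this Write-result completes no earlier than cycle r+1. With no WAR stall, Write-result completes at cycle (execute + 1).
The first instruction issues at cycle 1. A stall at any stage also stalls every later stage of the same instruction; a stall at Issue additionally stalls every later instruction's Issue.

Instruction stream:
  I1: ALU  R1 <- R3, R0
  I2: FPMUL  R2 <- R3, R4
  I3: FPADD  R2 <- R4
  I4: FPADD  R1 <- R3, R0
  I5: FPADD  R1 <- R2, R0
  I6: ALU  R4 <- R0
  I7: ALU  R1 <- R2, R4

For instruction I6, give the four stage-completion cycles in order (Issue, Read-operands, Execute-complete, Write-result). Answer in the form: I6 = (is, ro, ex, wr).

I6 = (23, 24, 25, 26)

[I1] 1/2/3/4
[I2] 2/3/8/9
[I3] 10/11/14/15  (WAW R2: wait I2 write@9)
[I4] 16/17/20/21  (struct: FPADD busy until I3 writes@15)
[I5] 22/23/26/27  (struct: FPADD busy until I4 writes@21)
[I6] 23/24/25/26
[I7] 28/29/30/31  (WAW R1: wait I5 write@27)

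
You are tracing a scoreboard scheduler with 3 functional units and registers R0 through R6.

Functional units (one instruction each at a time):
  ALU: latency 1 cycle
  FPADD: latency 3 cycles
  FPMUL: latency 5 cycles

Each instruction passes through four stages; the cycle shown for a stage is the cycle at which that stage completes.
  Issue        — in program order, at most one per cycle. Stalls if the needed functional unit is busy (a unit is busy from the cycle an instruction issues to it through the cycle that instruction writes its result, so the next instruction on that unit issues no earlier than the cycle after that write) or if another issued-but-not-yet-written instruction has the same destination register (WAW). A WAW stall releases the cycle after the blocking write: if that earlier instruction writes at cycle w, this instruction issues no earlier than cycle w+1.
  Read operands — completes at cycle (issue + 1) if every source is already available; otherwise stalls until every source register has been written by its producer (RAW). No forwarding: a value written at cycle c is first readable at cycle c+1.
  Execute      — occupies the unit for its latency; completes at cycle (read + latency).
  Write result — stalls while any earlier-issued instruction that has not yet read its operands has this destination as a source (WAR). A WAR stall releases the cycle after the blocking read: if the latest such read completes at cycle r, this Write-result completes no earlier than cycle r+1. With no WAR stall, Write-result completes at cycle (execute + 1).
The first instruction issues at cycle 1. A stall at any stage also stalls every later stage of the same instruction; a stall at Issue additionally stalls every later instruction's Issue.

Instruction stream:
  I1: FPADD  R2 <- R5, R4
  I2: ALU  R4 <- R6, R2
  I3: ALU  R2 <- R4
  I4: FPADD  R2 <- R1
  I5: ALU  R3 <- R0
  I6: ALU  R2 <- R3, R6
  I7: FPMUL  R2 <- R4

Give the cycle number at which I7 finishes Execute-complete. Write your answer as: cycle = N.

cycle = 30

I1 -> (1, 2, 5, 6)
I2 -> (2, 7, 8, 9)  // RAW R2: wait I1 write@6
I3 -> (10, 11, 12, 13)  // struct: ALU busy until I2 writes@9
I4 -> (14, 15, 18, 19)  // WAW R2: wait I3 write@13
I5 -> (15, 16, 17, 18)
I6 -> (20, 21, 22, 23)  // WAW R2: wait I4 write@19
I7 -> (24, 25, 30, 31)  // WAW R2: wait I6 write@23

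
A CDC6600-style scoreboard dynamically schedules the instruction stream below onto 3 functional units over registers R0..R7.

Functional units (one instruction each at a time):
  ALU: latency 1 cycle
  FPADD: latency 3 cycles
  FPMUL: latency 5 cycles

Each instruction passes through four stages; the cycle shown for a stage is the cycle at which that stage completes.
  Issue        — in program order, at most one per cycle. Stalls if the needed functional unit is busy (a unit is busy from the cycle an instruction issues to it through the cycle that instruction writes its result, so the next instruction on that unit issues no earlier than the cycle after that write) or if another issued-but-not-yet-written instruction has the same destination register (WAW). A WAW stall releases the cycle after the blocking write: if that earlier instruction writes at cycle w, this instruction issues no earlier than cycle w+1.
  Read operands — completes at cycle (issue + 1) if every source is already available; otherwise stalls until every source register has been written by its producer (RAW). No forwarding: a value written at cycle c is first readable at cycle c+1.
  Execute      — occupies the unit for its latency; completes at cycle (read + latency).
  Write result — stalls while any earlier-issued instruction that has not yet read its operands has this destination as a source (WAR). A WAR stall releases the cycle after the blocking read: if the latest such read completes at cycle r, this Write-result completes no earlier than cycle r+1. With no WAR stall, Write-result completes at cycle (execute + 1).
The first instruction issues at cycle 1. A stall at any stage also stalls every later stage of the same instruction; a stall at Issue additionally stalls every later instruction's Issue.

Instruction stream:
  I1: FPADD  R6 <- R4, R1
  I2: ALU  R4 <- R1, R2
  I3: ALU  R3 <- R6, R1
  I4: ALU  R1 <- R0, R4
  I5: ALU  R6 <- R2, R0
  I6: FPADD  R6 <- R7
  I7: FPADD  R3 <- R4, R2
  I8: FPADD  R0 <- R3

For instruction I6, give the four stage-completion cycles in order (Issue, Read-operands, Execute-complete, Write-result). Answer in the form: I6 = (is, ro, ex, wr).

I6 = (18, 19, 22, 23)

1) issue 1, read 2, done 5, write 6
2) issue 2, read 3, done 4, write 5
3) issue 6, read 7, done 8, write 9  <struct: ALU busy until I2 writes@5>
4) issue 10, read 11, done 12, write 13  <struct: ALU busy until I3 writes@9>
5) issue 14, read 15, done 16, write 17  <struct: ALU busy until I4 writes@13>
6) issue 18, read 19, done 22, write 23  <WAW R6: wait I5 write@17>
7) issue 24, read 25, done 28, write 29  <struct: FPADD busy until I6 writes@23>
8) issue 30, read 31, done 34, write 35  <struct: FPADD busy until I7 writes@29>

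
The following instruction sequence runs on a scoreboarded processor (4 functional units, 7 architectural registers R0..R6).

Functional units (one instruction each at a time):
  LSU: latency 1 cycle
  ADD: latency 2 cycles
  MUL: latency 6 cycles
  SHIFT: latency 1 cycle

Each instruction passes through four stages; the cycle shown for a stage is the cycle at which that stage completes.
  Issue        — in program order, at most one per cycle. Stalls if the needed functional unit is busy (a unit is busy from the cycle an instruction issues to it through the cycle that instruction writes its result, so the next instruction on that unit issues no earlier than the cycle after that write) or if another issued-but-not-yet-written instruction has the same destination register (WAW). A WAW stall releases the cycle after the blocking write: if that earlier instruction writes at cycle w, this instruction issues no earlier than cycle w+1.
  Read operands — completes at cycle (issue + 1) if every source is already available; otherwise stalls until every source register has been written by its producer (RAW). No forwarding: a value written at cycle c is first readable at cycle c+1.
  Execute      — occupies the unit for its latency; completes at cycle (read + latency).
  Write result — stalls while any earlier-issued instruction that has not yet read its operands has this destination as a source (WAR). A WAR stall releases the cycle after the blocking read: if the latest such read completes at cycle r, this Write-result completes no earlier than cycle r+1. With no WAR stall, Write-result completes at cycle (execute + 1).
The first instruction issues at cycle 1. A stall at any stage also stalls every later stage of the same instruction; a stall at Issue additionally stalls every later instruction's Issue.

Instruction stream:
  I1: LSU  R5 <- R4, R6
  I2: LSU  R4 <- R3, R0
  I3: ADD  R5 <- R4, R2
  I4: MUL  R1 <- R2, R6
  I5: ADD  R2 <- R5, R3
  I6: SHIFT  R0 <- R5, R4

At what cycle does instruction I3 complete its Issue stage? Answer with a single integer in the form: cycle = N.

cycle = 6

cycle 1: issue I1 (LSU)
cycle 2: I1 read-ops
cycle 3: I1 finished on LSU
cycle 4: I1→R5
cycle 5: issue I2 (LSU)
cycle 6: I2 read-ops | issue I3 (ADD)
cycle 7: I2 finished on LSU | issue I4 (MUL)
cycle 8: I2→R4 | I4 read-ops
cycle 9: I3 read-ops
cycle 11: I3 finished on ADD
cycle 12: I3→R5
cycle 13: issue I5 (ADD)
cycle 14: I4 finished on MUL | I5 read-ops | issue I6 (SHIFT)
cycle 15: I4→R1 | I6 read-ops
cycle 16: I5 finished on ADD | I6 finished on SHIFT
cycle 17: I5→R2 | I6→R0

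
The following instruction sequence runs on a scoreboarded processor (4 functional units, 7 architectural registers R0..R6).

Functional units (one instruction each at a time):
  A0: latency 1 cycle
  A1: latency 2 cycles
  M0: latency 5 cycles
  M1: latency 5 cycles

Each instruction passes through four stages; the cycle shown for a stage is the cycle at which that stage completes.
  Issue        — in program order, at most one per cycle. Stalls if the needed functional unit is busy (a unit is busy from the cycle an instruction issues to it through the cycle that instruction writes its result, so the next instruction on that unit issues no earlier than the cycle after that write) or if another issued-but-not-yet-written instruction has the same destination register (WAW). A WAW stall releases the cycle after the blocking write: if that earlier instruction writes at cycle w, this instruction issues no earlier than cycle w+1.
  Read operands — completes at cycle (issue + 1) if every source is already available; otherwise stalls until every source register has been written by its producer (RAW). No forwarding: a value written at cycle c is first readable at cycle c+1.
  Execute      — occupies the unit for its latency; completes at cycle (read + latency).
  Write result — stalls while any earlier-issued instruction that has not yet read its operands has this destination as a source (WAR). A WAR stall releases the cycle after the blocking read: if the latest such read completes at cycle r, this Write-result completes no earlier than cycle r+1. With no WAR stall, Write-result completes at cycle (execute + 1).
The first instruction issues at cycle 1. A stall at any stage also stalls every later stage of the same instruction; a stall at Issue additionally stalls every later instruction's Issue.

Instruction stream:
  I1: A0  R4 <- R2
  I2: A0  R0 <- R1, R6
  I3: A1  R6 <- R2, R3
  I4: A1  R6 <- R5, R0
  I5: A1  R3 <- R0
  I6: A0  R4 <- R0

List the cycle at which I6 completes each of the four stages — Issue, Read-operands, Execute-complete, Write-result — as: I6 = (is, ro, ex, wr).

I6 = (17, 18, 19, 20)

[1] I1 issues→A0
[2] I1 reads
[3] I1 exec-done
[4] I1 writes R4
[5] I2 issues→A0
[6] I2 reads | I3 issues→A1
[7] I2 exec-done | I3 reads
[8] I2 writes R0
[9] I3 exec-done
[10] I3 writes R6
[11] I4 issues→A1
[12] I4 reads
[14] I4 exec-done
[15] I4 writes R6
[16] I5 issues→A1
[17] I5 reads | I6 issues→A0
[18] I6 reads
[19] I5 exec-done | I6 exec-done
[20] I5 writes R3 | I6 writes R4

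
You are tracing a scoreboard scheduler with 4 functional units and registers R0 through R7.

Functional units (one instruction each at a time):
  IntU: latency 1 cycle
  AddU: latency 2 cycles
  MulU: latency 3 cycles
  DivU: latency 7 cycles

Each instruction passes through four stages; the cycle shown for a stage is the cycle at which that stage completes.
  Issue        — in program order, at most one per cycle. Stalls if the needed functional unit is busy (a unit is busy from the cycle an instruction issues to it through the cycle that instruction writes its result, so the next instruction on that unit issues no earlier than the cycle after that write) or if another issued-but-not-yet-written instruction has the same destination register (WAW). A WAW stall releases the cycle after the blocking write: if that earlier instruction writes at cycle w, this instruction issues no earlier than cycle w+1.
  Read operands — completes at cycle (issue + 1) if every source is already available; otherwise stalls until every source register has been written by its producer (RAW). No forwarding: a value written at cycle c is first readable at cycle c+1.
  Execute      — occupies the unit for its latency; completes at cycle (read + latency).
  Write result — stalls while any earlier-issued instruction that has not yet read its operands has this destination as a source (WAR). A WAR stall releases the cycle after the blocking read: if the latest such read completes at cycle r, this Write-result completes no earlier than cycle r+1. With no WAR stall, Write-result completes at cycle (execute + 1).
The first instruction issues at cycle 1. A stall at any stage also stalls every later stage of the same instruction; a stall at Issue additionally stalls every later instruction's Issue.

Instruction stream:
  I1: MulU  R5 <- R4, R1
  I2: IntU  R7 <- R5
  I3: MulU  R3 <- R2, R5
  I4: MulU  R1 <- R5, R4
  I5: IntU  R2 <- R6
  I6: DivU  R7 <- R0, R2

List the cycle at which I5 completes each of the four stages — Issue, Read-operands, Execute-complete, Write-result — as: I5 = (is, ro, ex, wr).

I5 = (14, 15, 16, 17)

[I1] 1/2/5/6
[I2] 2/7/8/9  (RAW R5: wait I1 write@6)
[I3] 7/8/11/12  (struct: MulU busy until I1 writes@6)
[I4] 13/14/17/18  (struct: MulU busy until I3 writes@12)
[I5] 14/15/16/17
[I6] 15/18/25/26  (RAW R2: wait I5 write@17)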